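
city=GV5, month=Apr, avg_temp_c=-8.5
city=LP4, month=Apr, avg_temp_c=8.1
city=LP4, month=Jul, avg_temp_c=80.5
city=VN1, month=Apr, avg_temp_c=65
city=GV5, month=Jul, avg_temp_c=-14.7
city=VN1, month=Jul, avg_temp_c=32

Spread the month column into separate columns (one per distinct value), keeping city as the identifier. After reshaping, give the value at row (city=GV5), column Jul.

-14.7

Wide layout: rows indexed by city, columns are the 2 distinct month values (Apr, Jul).
Cell (city=GV5, month=Jul) draws from the long row where city=GV5 and month=Jul, which has avg_temp_c=-14.7.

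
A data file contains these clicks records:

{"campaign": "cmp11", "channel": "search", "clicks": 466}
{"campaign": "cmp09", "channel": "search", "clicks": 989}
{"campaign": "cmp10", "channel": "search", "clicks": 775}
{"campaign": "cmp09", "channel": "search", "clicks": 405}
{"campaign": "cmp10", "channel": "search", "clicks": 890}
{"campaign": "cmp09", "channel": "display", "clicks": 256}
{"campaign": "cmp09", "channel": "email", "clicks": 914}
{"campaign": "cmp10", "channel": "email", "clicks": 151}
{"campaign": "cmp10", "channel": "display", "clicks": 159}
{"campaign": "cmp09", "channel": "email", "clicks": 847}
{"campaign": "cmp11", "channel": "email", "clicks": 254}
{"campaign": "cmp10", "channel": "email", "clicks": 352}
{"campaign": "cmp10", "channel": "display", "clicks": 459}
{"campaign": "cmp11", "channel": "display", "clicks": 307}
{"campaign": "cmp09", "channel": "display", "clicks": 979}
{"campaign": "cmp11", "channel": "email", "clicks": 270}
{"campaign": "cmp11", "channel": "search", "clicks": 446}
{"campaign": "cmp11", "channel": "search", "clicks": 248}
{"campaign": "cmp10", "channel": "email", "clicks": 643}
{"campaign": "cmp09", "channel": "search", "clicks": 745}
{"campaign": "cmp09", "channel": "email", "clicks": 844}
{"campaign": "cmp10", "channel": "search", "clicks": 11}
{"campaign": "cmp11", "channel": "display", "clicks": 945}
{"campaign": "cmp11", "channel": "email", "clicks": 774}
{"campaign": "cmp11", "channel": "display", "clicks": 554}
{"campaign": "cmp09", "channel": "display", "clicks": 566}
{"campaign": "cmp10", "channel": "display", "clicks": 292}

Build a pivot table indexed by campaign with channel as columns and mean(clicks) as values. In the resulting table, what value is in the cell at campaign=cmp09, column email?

868.33

Rows with campaign=cmp09 and channel=email: clicks values are 914, 847, 844.
(914 + 847 + 844) / 3 = 868.33.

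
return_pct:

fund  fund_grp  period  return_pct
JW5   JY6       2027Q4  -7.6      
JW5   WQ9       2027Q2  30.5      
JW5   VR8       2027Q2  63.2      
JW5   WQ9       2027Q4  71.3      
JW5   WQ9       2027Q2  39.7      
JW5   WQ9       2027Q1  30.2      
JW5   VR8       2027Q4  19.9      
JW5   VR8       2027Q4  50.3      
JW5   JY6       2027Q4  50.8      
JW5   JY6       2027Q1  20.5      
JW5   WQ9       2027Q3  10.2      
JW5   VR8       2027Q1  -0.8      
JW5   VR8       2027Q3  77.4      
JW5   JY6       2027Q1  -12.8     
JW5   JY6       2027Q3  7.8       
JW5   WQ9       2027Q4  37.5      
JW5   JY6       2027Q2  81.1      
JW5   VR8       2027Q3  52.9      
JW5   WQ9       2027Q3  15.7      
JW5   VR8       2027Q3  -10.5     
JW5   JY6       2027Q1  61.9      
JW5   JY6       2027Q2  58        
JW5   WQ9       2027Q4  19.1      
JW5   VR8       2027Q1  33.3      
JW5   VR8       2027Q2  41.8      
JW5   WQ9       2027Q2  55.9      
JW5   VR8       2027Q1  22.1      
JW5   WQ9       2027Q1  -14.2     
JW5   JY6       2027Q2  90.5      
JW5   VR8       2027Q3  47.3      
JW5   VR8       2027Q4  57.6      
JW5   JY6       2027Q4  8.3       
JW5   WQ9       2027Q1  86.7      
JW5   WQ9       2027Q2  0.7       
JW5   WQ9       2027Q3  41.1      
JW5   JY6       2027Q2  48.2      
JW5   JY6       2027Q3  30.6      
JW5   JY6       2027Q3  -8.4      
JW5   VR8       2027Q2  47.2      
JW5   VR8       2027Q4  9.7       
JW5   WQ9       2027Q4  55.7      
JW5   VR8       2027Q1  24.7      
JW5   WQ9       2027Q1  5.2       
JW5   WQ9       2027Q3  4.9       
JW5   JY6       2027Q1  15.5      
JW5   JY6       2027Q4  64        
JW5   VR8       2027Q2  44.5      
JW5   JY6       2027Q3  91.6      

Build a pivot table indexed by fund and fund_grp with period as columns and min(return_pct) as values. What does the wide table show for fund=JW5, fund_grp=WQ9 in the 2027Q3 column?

Rows with fund=JW5, fund_grp=WQ9 and period=2027Q3: return_pct values are 10.2, 15.7, 41.1, 4.9.
min(10.2, 15.7, 41.1, 4.9) = 4.9.

4.9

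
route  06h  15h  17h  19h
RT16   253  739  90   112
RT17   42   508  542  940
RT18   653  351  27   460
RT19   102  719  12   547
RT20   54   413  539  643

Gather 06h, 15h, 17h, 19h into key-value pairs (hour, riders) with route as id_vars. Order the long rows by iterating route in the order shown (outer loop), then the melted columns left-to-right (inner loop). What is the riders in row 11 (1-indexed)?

27

20 rows total (5 × 4). Row 11: index ⌊(11-1)/4⌋ = 2 into route → RT18; (11-1) mod 4 = 2 into the melted columns → 17h.
So row 11 is (RT18, 17h, 27); riders = 27.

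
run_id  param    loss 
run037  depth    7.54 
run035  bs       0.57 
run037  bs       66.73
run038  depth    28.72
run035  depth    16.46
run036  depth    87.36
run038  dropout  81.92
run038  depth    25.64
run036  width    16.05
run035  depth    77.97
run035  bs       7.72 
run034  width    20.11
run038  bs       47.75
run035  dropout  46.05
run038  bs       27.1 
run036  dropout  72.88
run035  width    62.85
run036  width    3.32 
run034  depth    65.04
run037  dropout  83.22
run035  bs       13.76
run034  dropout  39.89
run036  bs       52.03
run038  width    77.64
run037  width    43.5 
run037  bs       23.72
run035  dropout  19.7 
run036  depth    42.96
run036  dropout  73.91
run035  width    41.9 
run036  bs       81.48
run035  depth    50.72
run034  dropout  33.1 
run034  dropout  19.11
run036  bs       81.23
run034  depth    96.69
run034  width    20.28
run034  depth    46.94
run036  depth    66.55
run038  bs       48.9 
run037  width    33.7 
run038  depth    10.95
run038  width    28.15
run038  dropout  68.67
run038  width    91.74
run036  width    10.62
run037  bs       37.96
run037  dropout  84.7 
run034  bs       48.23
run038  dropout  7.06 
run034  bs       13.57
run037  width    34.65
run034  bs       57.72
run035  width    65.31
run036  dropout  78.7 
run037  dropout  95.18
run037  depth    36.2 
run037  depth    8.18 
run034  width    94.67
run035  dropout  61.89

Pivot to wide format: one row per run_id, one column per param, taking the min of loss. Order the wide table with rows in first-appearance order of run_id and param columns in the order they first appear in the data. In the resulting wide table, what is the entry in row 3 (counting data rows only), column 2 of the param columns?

27.1

With rows in first-appearance order of run_id, row 3 is run_id=run038. param columns in first-appearance order: depth, bs, dropout, width; column 2 is bs.
Long rows with run_id=run038, param=bs: min(47.75, 27.1, 48.9) = 27.1.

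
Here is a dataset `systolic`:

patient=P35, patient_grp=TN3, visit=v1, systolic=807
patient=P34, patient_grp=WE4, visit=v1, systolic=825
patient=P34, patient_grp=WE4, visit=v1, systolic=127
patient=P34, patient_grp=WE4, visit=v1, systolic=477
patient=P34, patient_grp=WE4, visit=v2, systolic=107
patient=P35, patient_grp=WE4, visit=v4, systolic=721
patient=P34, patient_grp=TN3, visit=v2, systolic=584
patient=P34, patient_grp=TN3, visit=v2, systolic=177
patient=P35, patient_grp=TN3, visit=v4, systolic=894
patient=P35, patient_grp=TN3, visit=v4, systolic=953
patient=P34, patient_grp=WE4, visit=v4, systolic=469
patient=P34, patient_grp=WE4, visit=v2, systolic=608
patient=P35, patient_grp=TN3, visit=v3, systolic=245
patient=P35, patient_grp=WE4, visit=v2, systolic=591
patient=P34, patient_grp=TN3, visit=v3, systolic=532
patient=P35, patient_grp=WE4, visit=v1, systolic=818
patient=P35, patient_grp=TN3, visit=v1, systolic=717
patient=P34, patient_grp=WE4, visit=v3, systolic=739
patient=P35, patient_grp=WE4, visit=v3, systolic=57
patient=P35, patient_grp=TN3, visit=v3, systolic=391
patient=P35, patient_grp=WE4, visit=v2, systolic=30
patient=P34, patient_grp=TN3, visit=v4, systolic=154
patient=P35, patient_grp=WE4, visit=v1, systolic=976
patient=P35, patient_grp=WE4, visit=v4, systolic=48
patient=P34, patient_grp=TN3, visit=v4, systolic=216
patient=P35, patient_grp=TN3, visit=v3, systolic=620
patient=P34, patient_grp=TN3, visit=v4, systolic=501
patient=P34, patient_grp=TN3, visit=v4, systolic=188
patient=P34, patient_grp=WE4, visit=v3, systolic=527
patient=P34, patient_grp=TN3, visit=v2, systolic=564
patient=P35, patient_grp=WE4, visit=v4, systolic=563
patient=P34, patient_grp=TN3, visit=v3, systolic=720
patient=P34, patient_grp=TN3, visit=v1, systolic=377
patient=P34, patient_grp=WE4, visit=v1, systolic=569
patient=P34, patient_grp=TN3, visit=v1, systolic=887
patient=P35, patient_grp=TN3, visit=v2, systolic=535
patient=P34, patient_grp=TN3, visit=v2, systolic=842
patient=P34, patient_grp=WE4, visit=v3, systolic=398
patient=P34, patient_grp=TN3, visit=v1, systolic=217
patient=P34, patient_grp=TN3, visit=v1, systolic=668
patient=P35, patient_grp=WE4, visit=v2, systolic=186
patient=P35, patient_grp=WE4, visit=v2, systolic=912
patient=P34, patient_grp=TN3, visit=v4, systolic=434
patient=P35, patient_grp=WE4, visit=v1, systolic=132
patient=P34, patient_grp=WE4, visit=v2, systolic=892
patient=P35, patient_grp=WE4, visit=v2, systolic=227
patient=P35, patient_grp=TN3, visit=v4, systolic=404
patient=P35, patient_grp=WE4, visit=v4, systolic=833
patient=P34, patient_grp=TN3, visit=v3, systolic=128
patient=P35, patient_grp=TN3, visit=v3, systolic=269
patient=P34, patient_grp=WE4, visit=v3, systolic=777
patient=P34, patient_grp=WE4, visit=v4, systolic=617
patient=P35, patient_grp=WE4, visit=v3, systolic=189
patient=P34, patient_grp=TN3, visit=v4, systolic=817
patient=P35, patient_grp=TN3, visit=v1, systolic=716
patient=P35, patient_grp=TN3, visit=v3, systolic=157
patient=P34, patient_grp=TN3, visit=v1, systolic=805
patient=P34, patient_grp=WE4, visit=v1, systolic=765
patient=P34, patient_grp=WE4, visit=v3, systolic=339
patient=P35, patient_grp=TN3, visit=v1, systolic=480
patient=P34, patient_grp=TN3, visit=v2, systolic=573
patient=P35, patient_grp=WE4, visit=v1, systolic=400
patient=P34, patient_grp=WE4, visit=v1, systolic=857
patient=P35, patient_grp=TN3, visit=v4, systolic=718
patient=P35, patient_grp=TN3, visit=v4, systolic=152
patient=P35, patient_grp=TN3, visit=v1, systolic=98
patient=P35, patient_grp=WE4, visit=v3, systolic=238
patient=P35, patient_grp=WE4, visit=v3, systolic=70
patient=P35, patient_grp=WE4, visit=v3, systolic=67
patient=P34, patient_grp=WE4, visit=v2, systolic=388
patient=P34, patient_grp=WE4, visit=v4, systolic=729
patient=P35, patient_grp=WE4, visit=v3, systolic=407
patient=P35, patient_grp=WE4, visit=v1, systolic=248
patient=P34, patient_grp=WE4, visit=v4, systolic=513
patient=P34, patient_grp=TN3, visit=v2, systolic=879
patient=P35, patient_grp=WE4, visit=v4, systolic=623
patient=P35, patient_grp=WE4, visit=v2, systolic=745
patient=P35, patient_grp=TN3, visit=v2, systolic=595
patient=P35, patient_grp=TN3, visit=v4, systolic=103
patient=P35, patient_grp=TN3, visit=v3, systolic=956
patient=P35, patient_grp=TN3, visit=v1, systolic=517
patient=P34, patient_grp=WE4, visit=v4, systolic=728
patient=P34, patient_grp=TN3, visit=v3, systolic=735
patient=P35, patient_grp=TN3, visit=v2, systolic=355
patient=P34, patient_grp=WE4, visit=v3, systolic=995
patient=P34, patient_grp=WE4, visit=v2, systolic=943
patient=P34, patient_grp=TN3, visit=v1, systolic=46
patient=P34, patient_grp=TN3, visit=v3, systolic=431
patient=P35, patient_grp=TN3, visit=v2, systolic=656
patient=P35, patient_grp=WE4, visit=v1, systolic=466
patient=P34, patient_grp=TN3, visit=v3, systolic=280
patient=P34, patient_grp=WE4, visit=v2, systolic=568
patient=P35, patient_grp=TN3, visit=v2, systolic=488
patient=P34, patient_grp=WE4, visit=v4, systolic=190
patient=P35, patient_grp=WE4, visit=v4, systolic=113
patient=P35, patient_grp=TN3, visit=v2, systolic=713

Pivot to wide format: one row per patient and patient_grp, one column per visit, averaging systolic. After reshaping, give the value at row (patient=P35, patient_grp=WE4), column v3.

171.33

Rows with patient=P35, patient_grp=WE4 and visit=v3: systolic values are 57, 189, 238, 70, 67, 407.
(57 + 189 + 238 + 70 + 67 + 407) / 6 = 171.33.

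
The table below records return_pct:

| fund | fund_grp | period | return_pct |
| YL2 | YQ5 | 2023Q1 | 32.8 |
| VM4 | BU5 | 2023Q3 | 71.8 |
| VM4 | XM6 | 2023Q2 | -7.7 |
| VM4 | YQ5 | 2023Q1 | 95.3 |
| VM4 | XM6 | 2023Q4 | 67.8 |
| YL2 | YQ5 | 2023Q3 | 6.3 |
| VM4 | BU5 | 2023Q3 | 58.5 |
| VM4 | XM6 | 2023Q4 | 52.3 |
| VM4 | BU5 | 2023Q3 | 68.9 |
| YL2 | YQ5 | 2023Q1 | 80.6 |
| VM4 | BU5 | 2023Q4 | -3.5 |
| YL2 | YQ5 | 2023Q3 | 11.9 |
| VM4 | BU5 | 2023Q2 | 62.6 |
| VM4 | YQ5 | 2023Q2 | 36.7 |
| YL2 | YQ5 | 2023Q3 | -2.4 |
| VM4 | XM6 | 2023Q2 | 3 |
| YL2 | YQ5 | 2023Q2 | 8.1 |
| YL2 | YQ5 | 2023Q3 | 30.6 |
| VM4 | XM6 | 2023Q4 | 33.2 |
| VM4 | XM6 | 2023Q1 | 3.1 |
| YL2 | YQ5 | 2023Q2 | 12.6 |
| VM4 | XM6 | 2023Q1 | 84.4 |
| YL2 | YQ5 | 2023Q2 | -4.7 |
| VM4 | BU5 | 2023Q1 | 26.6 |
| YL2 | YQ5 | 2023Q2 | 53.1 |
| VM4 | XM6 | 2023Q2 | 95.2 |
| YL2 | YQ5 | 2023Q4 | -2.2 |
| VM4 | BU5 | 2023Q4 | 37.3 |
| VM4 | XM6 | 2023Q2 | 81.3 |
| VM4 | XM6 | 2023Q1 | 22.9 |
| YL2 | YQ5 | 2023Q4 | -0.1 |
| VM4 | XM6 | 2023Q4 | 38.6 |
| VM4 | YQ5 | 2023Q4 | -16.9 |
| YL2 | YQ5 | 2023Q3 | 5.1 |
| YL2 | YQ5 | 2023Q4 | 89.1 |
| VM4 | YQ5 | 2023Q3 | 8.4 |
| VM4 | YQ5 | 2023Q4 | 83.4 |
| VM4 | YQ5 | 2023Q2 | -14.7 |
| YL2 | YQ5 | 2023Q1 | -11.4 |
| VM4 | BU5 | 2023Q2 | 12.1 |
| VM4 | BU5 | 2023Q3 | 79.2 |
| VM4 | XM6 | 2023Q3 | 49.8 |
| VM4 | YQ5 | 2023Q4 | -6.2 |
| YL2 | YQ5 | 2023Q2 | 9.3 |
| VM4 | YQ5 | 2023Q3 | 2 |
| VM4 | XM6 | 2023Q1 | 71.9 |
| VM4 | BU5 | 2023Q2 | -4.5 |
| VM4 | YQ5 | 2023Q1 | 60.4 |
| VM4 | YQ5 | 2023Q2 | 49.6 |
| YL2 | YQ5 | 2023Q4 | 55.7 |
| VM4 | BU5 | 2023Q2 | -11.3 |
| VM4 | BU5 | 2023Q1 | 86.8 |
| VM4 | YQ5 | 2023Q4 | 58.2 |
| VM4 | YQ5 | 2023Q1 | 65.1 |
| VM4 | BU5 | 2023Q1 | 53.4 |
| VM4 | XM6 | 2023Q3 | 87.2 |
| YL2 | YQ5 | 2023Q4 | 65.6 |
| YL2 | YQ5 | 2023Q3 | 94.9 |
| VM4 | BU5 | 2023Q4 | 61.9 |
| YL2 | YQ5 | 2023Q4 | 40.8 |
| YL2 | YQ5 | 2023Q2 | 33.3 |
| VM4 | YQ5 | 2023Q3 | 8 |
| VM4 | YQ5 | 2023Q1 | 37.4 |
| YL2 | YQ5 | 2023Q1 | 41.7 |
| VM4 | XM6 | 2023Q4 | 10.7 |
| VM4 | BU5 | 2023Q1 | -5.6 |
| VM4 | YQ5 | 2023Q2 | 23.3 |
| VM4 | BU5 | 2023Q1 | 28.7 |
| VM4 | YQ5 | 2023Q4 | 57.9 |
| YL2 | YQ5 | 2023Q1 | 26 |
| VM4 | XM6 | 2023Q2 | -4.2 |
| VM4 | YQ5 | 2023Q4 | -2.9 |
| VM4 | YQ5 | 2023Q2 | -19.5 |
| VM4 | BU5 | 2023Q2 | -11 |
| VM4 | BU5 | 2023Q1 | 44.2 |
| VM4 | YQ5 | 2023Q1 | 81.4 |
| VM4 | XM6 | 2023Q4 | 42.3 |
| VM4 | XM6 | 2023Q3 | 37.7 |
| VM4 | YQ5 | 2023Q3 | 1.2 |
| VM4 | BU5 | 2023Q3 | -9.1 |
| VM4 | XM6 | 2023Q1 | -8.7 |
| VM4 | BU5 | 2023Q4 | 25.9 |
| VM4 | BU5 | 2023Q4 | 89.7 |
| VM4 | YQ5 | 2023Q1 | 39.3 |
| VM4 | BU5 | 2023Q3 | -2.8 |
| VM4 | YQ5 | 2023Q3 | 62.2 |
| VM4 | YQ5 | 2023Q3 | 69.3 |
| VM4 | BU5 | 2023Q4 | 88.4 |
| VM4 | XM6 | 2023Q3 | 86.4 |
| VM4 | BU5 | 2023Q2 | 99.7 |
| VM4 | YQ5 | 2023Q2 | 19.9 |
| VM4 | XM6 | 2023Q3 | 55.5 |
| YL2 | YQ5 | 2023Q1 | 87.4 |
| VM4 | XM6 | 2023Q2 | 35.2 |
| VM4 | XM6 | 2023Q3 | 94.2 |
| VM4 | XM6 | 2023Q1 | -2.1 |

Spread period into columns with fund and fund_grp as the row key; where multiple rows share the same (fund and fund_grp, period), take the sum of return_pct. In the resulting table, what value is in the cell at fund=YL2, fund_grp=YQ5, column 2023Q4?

Rows with fund=YL2, fund_grp=YQ5 and period=2023Q4: return_pct values are -2.2, -0.1, 89.1, 55.7, 65.6, 40.8.
-2.2 + -0.1 + 89.1 + 55.7 + 65.6 + 40.8 = 248.9.

248.9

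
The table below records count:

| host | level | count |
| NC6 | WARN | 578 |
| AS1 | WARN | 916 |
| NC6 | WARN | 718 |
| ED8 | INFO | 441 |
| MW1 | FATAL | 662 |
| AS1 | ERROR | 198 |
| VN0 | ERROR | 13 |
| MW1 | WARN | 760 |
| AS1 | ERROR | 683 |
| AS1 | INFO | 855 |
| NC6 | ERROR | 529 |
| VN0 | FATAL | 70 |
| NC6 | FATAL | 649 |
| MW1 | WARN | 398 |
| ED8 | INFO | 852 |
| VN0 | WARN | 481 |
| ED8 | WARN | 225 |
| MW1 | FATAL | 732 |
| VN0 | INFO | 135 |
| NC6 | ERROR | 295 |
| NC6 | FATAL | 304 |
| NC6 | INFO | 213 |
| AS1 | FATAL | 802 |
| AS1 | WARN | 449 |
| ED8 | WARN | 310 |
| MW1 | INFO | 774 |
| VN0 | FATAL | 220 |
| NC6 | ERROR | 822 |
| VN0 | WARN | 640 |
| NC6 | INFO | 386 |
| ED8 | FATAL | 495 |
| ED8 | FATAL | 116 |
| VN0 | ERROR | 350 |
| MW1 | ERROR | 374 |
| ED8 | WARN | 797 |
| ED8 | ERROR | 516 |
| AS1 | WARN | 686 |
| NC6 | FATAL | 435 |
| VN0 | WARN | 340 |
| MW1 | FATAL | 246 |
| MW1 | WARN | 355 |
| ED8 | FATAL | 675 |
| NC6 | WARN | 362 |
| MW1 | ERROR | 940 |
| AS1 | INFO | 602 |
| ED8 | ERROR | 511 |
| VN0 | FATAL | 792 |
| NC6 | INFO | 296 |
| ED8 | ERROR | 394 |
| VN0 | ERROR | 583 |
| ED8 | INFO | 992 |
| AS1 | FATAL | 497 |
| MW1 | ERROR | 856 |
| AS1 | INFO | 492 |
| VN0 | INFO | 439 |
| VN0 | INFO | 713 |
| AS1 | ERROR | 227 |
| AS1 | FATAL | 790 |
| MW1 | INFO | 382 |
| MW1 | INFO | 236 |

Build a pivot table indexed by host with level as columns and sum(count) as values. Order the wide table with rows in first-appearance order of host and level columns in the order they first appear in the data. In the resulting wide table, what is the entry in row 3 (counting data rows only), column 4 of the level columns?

1421

With rows in first-appearance order of host, row 3 is host=ED8. level columns in first-appearance order: WARN, INFO, FATAL, ERROR; column 4 is ERROR.
Long rows with host=ED8, level=ERROR: 516 + 511 + 394 = 1421.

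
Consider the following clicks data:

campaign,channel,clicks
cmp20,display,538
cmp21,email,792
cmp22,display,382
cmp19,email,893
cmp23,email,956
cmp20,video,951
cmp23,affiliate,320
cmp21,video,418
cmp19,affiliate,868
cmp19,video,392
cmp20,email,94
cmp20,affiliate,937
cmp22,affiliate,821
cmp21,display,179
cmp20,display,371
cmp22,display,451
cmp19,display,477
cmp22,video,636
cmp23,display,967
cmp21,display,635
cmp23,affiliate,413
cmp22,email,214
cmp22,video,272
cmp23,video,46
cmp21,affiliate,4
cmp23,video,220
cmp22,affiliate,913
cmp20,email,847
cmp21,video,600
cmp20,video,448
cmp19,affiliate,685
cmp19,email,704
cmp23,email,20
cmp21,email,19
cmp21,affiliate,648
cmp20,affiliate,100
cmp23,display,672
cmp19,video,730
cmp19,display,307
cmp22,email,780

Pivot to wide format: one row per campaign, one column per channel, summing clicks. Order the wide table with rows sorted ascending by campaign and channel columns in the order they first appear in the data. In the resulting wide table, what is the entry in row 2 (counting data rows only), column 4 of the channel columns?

1037

With rows sorted ascending by campaign, row 2 is campaign=cmp20. channel columns in first-appearance order: display, email, video, affiliate; column 4 is affiliate.
Long rows with campaign=cmp20, channel=affiliate: 937 + 100 = 1037.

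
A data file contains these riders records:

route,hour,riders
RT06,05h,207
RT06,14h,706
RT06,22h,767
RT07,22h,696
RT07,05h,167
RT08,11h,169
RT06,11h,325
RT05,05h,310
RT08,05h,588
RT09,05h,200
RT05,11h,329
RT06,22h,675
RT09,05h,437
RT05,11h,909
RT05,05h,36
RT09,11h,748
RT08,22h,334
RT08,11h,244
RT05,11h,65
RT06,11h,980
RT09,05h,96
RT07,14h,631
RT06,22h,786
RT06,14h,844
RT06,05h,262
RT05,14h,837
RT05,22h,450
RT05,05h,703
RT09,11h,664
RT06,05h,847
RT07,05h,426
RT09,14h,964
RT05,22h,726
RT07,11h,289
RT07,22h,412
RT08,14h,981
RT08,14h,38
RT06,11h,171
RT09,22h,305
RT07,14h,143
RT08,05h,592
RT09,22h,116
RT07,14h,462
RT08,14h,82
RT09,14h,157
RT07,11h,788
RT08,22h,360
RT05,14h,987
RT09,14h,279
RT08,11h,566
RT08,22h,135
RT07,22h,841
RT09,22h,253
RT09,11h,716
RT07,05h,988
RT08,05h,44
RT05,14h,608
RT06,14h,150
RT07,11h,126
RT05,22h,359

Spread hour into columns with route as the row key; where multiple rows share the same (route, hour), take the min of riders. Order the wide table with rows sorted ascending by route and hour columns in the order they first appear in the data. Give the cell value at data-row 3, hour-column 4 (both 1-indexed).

With rows sorted ascending by route, row 3 is route=RT07. hour columns in first-appearance order: 05h, 14h, 22h, 11h; column 4 is 11h.
Long rows with route=RT07, hour=11h: min(289, 788, 126) = 126.

126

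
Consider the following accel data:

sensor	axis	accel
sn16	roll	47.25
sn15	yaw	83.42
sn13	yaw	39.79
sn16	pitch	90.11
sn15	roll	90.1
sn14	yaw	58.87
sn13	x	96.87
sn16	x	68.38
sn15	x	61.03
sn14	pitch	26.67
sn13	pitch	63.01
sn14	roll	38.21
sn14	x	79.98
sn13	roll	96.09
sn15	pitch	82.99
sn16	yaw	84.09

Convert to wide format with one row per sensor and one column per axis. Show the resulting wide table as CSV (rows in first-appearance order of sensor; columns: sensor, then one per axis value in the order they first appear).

Columns: sensor plus the 4 distinct axis values (roll, yaw, pitch, x).
For example, row sn16 column roll takes accel=47.25 from the long row (sn16, roll).

sensor,roll,yaw,pitch,x
sn16,47.25,84.09,90.11,68.38
sn15,90.1,83.42,82.99,61.03
sn13,96.09,39.79,63.01,96.87
sn14,38.21,58.87,26.67,79.98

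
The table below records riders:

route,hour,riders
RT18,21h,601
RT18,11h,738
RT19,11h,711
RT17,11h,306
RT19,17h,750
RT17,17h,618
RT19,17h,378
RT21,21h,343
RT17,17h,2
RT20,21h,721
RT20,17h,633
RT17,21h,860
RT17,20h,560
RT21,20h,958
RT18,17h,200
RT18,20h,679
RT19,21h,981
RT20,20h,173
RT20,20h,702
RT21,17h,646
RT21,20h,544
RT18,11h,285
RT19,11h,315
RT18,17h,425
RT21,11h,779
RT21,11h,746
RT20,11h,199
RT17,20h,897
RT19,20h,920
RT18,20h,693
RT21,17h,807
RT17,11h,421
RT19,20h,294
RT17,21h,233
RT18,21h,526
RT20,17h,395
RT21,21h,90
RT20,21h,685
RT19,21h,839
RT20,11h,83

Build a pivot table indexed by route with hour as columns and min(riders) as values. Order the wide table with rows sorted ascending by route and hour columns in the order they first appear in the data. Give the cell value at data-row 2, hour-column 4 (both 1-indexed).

With rows sorted ascending by route, row 2 is route=RT18. hour columns in first-appearance order: 21h, 11h, 17h, 20h; column 4 is 20h.
Long rows with route=RT18, hour=20h: min(679, 693) = 679.

679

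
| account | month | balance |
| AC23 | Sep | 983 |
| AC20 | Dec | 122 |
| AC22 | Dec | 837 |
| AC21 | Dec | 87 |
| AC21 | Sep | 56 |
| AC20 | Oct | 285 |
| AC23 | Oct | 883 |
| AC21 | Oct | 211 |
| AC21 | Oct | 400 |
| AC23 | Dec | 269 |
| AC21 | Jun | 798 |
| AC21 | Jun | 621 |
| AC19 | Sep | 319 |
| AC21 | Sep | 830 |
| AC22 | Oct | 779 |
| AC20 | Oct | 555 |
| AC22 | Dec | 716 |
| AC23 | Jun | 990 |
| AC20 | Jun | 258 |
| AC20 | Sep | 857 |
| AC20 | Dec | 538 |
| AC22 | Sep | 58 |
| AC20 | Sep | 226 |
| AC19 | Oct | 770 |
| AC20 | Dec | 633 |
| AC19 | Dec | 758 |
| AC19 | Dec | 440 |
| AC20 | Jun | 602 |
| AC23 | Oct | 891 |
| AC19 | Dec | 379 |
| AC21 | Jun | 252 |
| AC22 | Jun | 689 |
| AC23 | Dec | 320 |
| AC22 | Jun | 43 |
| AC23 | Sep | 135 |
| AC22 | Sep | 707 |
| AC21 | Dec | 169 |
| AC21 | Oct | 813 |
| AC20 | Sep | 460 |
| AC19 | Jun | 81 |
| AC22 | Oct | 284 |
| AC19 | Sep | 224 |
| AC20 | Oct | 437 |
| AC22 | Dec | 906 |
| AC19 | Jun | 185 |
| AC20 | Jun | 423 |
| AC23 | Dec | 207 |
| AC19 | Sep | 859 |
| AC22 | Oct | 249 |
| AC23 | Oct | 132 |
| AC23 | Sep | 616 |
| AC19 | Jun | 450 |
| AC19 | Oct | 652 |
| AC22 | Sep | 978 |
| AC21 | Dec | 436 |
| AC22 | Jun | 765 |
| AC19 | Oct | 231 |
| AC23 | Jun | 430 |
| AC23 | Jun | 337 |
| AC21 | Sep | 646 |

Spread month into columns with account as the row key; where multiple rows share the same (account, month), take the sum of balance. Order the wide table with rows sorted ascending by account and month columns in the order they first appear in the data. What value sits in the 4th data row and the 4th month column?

With rows sorted ascending by account, row 4 is account=AC22. month columns in first-appearance order: Sep, Dec, Oct, Jun; column 4 is Jun.
Long rows with account=AC22, month=Jun: 689 + 43 + 765 = 1497.

1497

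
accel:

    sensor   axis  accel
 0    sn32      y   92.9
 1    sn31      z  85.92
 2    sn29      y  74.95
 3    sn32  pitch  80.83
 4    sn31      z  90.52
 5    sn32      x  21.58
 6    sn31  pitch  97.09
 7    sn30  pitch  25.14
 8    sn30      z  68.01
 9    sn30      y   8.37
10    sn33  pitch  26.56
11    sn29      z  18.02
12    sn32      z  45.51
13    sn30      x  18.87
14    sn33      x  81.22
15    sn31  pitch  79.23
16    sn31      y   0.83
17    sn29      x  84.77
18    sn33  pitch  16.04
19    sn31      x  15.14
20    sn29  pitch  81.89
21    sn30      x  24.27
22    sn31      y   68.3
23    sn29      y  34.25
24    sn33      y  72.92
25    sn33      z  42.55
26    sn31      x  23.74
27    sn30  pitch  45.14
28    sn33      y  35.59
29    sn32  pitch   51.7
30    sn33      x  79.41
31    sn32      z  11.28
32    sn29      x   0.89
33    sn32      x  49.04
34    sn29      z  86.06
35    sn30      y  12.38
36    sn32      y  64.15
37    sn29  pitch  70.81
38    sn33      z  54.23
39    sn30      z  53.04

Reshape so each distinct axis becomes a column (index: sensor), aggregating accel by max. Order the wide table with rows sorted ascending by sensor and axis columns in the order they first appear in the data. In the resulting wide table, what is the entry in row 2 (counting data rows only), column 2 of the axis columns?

68.01

With rows sorted ascending by sensor, row 2 is sensor=sn30. axis columns in first-appearance order: y, z, pitch, x; column 2 is z.
Long rows with sensor=sn30, axis=z: max(68.01, 53.04) = 68.01.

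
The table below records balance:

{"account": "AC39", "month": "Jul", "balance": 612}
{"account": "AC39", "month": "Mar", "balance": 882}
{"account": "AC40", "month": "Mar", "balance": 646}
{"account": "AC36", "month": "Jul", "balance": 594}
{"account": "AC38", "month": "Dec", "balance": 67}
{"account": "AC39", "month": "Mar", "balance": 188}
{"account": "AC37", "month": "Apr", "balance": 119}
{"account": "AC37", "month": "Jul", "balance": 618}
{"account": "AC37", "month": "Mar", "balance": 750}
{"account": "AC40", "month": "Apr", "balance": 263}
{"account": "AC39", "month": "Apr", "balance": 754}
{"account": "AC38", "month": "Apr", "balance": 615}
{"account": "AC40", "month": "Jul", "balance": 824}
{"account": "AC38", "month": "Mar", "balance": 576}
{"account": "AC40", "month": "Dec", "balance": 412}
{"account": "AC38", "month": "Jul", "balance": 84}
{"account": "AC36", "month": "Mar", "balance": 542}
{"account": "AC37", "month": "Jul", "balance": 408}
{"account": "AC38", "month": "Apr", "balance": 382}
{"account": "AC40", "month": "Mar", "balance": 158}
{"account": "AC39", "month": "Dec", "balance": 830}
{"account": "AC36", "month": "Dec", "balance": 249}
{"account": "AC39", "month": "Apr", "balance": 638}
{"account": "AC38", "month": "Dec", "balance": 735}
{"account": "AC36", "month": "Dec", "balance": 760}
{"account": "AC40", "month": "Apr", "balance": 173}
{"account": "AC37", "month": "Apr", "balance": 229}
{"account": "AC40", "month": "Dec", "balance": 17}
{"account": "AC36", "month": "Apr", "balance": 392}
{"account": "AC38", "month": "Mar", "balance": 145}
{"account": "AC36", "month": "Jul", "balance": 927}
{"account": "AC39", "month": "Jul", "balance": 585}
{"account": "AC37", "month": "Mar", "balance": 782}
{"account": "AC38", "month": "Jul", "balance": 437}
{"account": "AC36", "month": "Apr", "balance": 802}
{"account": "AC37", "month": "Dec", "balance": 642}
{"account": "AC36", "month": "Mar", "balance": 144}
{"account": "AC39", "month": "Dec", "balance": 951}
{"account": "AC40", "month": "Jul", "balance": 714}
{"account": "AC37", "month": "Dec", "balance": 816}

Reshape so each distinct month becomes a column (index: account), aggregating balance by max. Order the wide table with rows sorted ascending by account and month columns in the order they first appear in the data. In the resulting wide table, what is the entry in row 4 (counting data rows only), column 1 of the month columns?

612

With rows sorted ascending by account, row 4 is account=AC39. month columns in first-appearance order: Jul, Mar, Dec, Apr; column 1 is Jul.
Long rows with account=AC39, month=Jul: max(612, 585) = 612.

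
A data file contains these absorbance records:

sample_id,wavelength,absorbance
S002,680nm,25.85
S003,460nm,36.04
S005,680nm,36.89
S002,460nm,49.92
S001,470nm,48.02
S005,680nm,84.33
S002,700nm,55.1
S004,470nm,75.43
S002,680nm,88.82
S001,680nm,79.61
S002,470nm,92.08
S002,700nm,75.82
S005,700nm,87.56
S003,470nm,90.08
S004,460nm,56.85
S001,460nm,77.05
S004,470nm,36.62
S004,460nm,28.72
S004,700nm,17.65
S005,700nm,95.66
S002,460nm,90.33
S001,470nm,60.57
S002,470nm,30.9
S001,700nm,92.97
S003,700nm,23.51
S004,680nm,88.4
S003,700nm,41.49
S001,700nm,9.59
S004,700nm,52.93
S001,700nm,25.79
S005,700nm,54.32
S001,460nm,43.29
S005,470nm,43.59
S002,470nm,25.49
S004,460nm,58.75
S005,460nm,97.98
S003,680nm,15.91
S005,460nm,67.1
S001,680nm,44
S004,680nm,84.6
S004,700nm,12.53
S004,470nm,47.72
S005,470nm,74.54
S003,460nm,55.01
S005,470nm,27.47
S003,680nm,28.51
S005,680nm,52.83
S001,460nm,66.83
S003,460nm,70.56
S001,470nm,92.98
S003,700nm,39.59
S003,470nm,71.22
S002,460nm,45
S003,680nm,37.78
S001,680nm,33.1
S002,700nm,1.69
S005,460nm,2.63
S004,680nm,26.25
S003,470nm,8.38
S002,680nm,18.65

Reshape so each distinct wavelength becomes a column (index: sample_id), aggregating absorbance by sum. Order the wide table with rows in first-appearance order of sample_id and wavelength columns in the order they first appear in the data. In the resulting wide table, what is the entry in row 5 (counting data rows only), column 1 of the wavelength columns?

199.25

With rows in first-appearance order of sample_id, row 5 is sample_id=S004. wavelength columns in first-appearance order: 680nm, 460nm, 470nm, 700nm; column 1 is 680nm.
Long rows with sample_id=S004, wavelength=680nm: 88.4 + 84.6 + 26.25 = 199.25.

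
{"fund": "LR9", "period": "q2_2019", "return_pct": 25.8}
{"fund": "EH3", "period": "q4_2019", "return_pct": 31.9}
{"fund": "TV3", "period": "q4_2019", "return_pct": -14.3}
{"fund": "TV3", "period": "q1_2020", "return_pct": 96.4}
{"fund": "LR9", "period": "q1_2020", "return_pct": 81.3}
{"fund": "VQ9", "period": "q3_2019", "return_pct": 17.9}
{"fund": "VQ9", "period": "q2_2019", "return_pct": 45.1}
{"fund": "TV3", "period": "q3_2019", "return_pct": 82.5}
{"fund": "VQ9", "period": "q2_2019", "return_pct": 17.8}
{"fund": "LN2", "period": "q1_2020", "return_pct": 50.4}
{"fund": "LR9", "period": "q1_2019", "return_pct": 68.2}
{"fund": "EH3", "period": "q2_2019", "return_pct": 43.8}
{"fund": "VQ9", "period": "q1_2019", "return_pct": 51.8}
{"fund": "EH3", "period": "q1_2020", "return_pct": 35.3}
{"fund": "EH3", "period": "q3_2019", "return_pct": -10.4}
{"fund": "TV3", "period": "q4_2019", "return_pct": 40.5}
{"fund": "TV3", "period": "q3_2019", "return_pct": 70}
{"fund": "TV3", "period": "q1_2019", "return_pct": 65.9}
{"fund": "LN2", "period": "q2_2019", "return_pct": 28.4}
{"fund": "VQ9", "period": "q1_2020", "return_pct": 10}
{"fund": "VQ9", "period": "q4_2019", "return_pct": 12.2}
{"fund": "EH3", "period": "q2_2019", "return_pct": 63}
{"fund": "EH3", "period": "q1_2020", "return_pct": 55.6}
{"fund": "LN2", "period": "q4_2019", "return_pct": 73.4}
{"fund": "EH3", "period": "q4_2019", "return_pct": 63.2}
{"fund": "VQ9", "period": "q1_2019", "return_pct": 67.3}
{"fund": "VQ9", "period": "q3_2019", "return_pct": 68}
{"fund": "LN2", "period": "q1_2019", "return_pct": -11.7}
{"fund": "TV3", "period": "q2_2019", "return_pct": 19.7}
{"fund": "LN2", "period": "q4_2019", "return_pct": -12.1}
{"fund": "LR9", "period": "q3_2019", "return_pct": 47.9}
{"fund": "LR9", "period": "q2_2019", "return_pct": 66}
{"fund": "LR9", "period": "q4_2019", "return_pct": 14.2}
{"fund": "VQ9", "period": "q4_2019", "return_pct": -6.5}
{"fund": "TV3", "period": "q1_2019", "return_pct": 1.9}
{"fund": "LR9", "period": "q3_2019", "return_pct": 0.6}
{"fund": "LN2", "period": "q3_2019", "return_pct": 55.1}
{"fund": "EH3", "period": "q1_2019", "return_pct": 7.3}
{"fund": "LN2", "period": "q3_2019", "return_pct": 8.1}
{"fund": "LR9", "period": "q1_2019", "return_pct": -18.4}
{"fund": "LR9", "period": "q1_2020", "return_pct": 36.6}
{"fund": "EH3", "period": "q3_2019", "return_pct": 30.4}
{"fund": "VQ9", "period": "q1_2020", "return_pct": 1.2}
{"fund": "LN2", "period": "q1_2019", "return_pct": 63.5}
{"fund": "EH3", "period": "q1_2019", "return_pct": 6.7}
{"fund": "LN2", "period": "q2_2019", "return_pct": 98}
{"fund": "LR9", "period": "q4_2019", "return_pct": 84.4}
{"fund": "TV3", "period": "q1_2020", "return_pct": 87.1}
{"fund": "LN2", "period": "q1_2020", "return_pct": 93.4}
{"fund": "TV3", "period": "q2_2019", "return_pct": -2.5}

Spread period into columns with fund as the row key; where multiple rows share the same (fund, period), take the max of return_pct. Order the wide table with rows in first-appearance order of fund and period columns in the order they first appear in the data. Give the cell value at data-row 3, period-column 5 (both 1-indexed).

65.9

With rows in first-appearance order of fund, row 3 is fund=TV3. period columns in first-appearance order: q2_2019, q4_2019, q1_2020, q3_2019, q1_2019; column 5 is q1_2019.
Long rows with fund=TV3, period=q1_2019: max(65.9, 1.9) = 65.9.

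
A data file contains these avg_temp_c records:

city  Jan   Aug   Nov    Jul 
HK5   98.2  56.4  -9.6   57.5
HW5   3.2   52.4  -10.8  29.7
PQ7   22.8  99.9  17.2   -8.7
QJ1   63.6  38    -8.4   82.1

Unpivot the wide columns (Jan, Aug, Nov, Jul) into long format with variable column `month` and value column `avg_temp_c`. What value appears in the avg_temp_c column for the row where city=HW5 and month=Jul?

Unpivoting turns each (city, wide-column) pair into one long row.
The wide cell at row HW5, column Jul holds 29.7, so the long row (HW5, Jul) has avg_temp_c=29.7.

29.7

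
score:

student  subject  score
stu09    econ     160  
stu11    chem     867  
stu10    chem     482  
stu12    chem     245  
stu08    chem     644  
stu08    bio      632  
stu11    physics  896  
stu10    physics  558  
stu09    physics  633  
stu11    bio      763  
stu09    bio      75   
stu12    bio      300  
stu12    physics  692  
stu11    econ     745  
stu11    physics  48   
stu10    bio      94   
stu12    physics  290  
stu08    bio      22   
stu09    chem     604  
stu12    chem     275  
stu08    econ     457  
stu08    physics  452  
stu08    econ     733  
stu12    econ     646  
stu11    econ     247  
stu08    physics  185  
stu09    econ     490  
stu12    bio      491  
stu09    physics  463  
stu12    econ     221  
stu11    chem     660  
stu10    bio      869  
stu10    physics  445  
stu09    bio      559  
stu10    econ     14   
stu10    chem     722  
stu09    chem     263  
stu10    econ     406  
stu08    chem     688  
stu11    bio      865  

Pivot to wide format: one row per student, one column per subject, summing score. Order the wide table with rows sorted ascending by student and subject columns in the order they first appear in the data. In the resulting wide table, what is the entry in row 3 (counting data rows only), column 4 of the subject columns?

With rows sorted ascending by student, row 3 is student=stu10. subject columns in first-appearance order: econ, chem, bio, physics; column 4 is physics.
Long rows with student=stu10, subject=physics: 558 + 445 = 1003.

1003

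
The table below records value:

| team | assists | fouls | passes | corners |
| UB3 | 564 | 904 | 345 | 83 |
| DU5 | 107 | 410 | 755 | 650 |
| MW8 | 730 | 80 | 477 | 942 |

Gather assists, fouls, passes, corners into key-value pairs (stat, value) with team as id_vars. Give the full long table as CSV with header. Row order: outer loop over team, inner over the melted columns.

team,stat,value
UB3,assists,564
UB3,fouls,904
UB3,passes,345
UB3,corners,83
DU5,assists,107
DU5,fouls,410
DU5,passes,755
DU5,corners,650
MW8,assists,730
MW8,fouls,80
MW8,passes,477
MW8,corners,942

Each (team, column) pair becomes one row: 3 × 4 = 12 rows.
For example, (UB3, assists) → value=564.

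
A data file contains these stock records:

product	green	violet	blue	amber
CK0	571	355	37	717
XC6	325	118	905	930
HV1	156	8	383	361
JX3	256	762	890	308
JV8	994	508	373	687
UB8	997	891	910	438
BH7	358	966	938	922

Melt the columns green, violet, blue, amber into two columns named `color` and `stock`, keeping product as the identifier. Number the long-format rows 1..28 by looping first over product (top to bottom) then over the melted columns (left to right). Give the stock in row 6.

28 rows total (7 × 4). Row 6: index ⌊(6-1)/4⌋ = 1 into product → XC6; (6-1) mod 4 = 1 into the melted columns → violet.
So row 6 is (XC6, violet, 118); stock = 118.

118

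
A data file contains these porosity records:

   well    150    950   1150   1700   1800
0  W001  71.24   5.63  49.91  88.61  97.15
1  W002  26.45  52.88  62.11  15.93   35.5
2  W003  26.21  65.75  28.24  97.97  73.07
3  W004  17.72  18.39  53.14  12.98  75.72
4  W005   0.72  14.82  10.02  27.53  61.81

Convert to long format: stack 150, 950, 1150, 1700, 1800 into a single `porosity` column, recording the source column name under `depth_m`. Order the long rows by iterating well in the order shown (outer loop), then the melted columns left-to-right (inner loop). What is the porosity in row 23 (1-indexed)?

25 rows total (5 × 5). Row 23: index ⌊(23-1)/5⌋ = 4 into well → W005; (23-1) mod 5 = 2 into the melted columns → 1150.
So row 23 is (W005, 1150, 10.02); porosity = 10.02.

10.02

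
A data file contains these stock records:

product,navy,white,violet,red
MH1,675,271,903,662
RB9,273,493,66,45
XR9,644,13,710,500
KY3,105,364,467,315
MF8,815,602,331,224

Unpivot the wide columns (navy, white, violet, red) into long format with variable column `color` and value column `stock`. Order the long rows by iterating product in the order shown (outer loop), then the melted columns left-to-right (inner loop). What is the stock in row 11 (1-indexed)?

20 rows total (5 × 4). Row 11: index ⌊(11-1)/4⌋ = 2 into product → XR9; (11-1) mod 4 = 2 into the melted columns → violet.
So row 11 is (XR9, violet, 710); stock = 710.

710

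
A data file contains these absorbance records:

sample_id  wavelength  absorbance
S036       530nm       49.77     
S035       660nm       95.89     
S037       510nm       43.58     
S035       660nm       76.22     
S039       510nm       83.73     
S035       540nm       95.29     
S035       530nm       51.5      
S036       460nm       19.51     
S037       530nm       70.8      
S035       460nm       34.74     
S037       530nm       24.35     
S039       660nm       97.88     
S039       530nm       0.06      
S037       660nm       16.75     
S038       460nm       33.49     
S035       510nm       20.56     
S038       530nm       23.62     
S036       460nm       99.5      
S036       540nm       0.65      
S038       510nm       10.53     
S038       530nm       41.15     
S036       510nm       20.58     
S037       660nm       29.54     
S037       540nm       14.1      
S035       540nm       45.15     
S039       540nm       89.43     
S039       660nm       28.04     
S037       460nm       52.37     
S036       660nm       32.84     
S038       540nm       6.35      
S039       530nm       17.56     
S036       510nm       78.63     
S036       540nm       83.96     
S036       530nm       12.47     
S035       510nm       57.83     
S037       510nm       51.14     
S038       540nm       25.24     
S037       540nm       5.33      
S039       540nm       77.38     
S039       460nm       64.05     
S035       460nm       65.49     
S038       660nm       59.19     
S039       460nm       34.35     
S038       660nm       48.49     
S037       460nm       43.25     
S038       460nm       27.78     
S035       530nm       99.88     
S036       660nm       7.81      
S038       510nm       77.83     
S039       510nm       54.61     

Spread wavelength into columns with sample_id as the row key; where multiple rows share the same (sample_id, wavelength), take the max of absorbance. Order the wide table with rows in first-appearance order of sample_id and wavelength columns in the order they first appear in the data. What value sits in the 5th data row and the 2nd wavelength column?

With rows in first-appearance order of sample_id, row 5 is sample_id=S038. wavelength columns in first-appearance order: 530nm, 660nm, 510nm, 540nm, 460nm; column 2 is 660nm.
Long rows with sample_id=S038, wavelength=660nm: max(59.19, 48.49) = 59.19.

59.19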